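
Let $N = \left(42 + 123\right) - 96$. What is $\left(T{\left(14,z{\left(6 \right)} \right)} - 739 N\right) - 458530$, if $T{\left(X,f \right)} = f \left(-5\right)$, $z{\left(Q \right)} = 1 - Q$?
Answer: $-509496$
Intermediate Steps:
$T{\left(X,f \right)} = - 5 f$
$N = 69$ ($N = 165 - 96 = 69$)
$\left(T{\left(14,z{\left(6 \right)} \right)} - 739 N\right) - 458530 = \left(- 5 \left(1 - 6\right) - 50991\right) - 458530 = \left(\left(-5\right) \left(-5\right) - 50991\right) - 458530 = \left(25 - 50991\right) - 458530 = -50966 - 458530 = -509496$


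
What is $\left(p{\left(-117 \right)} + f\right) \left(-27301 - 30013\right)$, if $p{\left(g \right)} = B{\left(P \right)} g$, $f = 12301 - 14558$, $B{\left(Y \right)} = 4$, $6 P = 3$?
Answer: $156180650$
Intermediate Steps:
$P = \frac{1}{2}$ ($P = \frac{1}{6} \cdot 3 = \frac{1}{2} \approx 0.5$)
$f = -2257$
$p{\left(g \right)} = 4 g$
$\left(p{\left(-117 \right)} + f\right) \left(-27301 - 30013\right) = \left(4 \left(-117\right) - 2257\right) \left(-27301 - 30013\right) = \left(-468 - 2257\right) \left(-27301 - 30013\right) = \left(-2725\right) \left(-57314\right) = 156180650$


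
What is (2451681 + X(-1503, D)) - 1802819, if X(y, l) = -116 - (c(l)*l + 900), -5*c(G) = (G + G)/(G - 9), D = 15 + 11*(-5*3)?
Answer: 34332838/53 ≈ 6.4779e+5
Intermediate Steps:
D = -150 (D = 15 + 11*(-15) = 15 - 165 = -150)
c(G) = -2*G/(5*(-9 + G)) (c(G) = -(G + G)/(5*(G - 9)) = -2*G/(5*(-9 + G)))
X(y, l) = -1016 + 2*l**2/(-45 + 5*l) (X(y, l) = -116 - ((-2*l/(-45 + 5*l))*l + 900) = -116 - (-2*l**2/(-45 + 5*l) + 900) = -116 - (900 - 2*l**2/(-45 + 5*l)) = -116 + (-900 + 2*l**2/(-45 + 5*l)) = -1016 + 2*l**2/(-45 + 5*l))
(2451681 + X(-1503, D)) - 1802819 = (2451681 + 2*(22860 + (-150)**2 - 2540*(-150))/(5*(-9 - 150))) - 1802819 = (2451681 + (2/5)*(22860 + 22500 + 381000)/(-159)) - 1802819 = (2451681 + (2/5)*(-1/159)*426360) - 1802819 = (2451681 - 56848/53) - 1802819 = 129882245/53 - 1802819 = 34332838/53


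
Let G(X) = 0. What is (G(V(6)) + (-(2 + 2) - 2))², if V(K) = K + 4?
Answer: 36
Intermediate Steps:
V(K) = 4 + K
(G(V(6)) + (-(2 + 2) - 2))² = (0 + (-(2 + 2) - 2))² = (0 + (-1*4 - 2))² = (0 + (-4 - 2))² = (0 - 6)² = (-6)² = 36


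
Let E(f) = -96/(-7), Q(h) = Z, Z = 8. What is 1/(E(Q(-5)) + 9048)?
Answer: 7/63432 ≈ 0.00011035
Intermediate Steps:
Q(h) = 8
E(f) = 96/7 (E(f) = -96*(-⅐) = 96/7)
1/(E(Q(-5)) + 9048) = 1/(96/7 + 9048) = 1/(63432/7) = 7/63432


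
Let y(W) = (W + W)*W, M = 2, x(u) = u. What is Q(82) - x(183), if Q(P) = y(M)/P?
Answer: -7499/41 ≈ -182.90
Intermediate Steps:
y(W) = 2*W**2 (y(W) = (2*W)*W = 2*W**2)
Q(P) = 8/P (Q(P) = (2*2**2)/P = (2*4)/P = 8/P)
Q(82) - x(183) = 8/82 - 1*183 = 8*(1/82) - 183 = 4/41 - 183 = -7499/41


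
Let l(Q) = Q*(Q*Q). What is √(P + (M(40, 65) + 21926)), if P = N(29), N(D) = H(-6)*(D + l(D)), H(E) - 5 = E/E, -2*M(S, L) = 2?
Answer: √168433 ≈ 410.41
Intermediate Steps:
M(S, L) = -1 (M(S, L) = -½*2 = -1)
l(Q) = Q³ (l(Q) = Q*Q² = Q³)
H(E) = 6 (H(E) = 5 + E/E = 5 + 1 = 6)
N(D) = 6*D + 6*D³ (N(D) = 6*(D + D³) = 6*D + 6*D³)
P = 146508 (P = 6*29*(1 + 29²) = 6*29*(1 + 841) = 6*29*842 = 146508)
√(P + (M(40, 65) + 21926)) = √(146508 + (-1 + 21926)) = √(146508 + 21925) = √168433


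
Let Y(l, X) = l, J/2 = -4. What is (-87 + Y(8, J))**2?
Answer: 6241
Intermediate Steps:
J = -8 (J = 2*(-4) = -8)
(-87 + Y(8, J))**2 = (-87 + 8)**2 = (-79)**2 = 6241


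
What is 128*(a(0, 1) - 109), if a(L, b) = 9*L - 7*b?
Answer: -14848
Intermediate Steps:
a(L, b) = -7*b + 9*L
128*(a(0, 1) - 109) = 128*((-7*1 + 9*0) - 109) = 128*((-7 + 0) - 109) = 128*(-7 - 109) = 128*(-116) = -14848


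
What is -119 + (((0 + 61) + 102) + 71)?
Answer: 115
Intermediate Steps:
-119 + (((0 + 61) + 102) + 71) = -119 + ((61 + 102) + 71) = -119 + (163 + 71) = -119 + 234 = 115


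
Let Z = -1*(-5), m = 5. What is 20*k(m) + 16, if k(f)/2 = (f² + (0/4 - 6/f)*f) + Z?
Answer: 976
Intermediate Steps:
Z = 5
k(f) = -2 + 2*f² (k(f) = 2*((f² + (0/4 - 6/f)*f) + 5) = 2*((f² + (0*(¼) - 6/f)*f) + 5) = 2*((f² + (0 - 6/f)*f) + 5) = 2*((f² + (-6/f)*f) + 5) = 2*((f² - 6) + 5) = 2*((-6 + f²) + 5) = 2*(-1 + f²) = -2 + 2*f²)
20*k(m) + 16 = 20*(-2 + 2*5²) + 16 = 20*(-2 + 2*25) + 16 = 20*(-2 + 50) + 16 = 20*48 + 16 = 960 + 16 = 976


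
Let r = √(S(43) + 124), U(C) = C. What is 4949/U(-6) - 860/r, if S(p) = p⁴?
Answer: -4949/6 - 172*√136757/136757 ≈ -825.30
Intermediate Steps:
r = 5*√136757 (r = √(43⁴ + 124) = √(3418801 + 124) = √3418925 = 5*√136757 ≈ 1849.0)
4949/U(-6) - 860/r = 4949/(-6) - 860*√136757/683785 = 4949*(-⅙) - 172*√136757/136757 = -4949/6 - 172*√136757/136757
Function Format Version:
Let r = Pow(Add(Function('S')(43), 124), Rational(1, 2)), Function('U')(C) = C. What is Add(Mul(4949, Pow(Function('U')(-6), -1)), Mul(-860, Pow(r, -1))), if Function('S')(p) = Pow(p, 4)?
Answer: Add(Rational(-4949, 6), Mul(Rational(-172, 136757), Pow(136757, Rational(1, 2)))) ≈ -825.30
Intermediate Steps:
r = Mul(5, Pow(136757, Rational(1, 2))) (r = Pow(Add(Pow(43, 4), 124), Rational(1, 2)) = Pow(Add(3418801, 124), Rational(1, 2)) = Pow(3418925, Rational(1, 2)) = Mul(5, Pow(136757, Rational(1, 2))) ≈ 1849.0)
Add(Mul(4949, Pow(Function('U')(-6), -1)), Mul(-860, Pow(r, -1))) = Add(Mul(4949, Pow(-6, -1)), Mul(-860, Pow(Mul(5, Pow(136757, Rational(1, 2))), -1))) = Add(Mul(4949, Rational(-1, 6)), Mul(-860, Mul(Rational(1, 683785), Pow(136757, Rational(1, 2))))) = Add(Rational(-4949, 6), Mul(Rational(-172, 136757), Pow(136757, Rational(1, 2))))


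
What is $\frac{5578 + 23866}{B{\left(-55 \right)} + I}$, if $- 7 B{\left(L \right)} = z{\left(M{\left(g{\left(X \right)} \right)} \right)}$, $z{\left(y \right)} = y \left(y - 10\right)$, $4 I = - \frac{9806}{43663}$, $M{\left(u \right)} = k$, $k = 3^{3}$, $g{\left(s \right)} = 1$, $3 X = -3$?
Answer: $- \frac{17998587208}{40116955} \approx -448.65$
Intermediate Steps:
$X = -1$ ($X = \frac{1}{3} \left(-3\right) = -1$)
$k = 27$
$M{\left(u \right)} = 27$
$I = - \frac{4903}{87326}$ ($I = \frac{\left(-9806\right) \frac{1}{43663}}{4} = \frac{1}{4} \left(- \frac{9806}{43663}\right) = - \frac{4903}{87326} \approx -0.056146$)
$z{\left(y \right)} = y \left(-10 + y\right)$
$B{\left(L \right)} = - \frac{459}{7}$ ($B{\left(L \right)} = - \frac{27 \left(-10 + 27\right)}{7} = - \frac{27 \cdot 17}{7} = \left(- \frac{1}{7}\right) 459 = - \frac{459}{7}$)
$\frac{5578 + 23866}{B{\left(-55 \right)} + I} = \frac{5578 + 23866}{- \frac{459}{7} - \frac{4903}{87326}} = \frac{29444}{- \frac{40116955}{611282}} = 29444 \left(- \frac{611282}{40116955}\right) = - \frac{17998587208}{40116955}$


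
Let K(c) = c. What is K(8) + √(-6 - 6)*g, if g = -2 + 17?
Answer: 8 + 30*I*√3 ≈ 8.0 + 51.962*I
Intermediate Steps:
g = 15
K(8) + √(-6 - 6)*g = 8 + √(-6 - 6)*15 = 8 + √(-12)*15 = 8 + (2*I*√3)*15 = 8 + 30*I*√3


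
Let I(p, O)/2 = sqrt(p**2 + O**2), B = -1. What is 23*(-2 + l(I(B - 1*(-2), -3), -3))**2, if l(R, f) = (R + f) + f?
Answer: 2392 - 736*sqrt(10) ≈ 64.564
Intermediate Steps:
I(p, O) = 2*sqrt(O**2 + p**2) (I(p, O) = 2*sqrt(p**2 + O**2) = 2*sqrt(O**2 + p**2))
l(R, f) = R + 2*f
23*(-2 + l(I(B - 1*(-2), -3), -3))**2 = 23*(-2 + (2*sqrt((-3)**2 + (-1 - 1*(-2))**2) + 2*(-3)))**2 = 23*(-2 + (2*sqrt(9 + (-1 + 2)**2) - 6))**2 = 23*(-2 + (2*sqrt(9 + 1**2) - 6))**2 = 23*(-2 + (2*sqrt(9 + 1) - 6))**2 = 23*(-2 + (2*sqrt(10) - 6))**2 = 23*(-2 + (-6 + 2*sqrt(10)))**2 = 23*(-8 + 2*sqrt(10))**2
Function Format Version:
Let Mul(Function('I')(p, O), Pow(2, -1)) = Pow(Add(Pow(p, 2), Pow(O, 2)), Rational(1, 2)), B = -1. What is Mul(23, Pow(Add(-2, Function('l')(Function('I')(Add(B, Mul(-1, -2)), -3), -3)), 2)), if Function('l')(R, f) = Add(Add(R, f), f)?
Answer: Add(2392, Mul(-736, Pow(10, Rational(1, 2)))) ≈ 64.564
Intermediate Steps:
Function('I')(p, O) = Mul(2, Pow(Add(Pow(O, 2), Pow(p, 2)), Rational(1, 2))) (Function('I')(p, O) = Mul(2, Pow(Add(Pow(p, 2), Pow(O, 2)), Rational(1, 2))) = Mul(2, Pow(Add(Pow(O, 2), Pow(p, 2)), Rational(1, 2))))
Function('l')(R, f) = Add(R, Mul(2, f))
Mul(23, Pow(Add(-2, Function('l')(Function('I')(Add(B, Mul(-1, -2)), -3), -3)), 2)) = Mul(23, Pow(Add(-2, Add(Mul(2, Pow(Add(Pow(-3, 2), Pow(Add(-1, Mul(-1, -2)), 2)), Rational(1, 2))), Mul(2, -3))), 2)) = Mul(23, Pow(Add(-2, Add(Mul(2, Pow(Add(9, Pow(Add(-1, 2), 2)), Rational(1, 2))), -6)), 2)) = Mul(23, Pow(Add(-2, Add(Mul(2, Pow(Add(9, Pow(1, 2)), Rational(1, 2))), -6)), 2)) = Mul(23, Pow(Add(-2, Add(Mul(2, Pow(Add(9, 1), Rational(1, 2))), -6)), 2)) = Mul(23, Pow(Add(-2, Add(Mul(2, Pow(10, Rational(1, 2))), -6)), 2)) = Mul(23, Pow(Add(-2, Add(-6, Mul(2, Pow(10, Rational(1, 2))))), 2)) = Mul(23, Pow(Add(-8, Mul(2, Pow(10, Rational(1, 2)))), 2))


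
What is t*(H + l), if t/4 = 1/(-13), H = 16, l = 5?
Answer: -84/13 ≈ -6.4615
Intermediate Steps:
t = -4/13 (t = 4/(-13) = 4*(-1/13) = -4/13 ≈ -0.30769)
t*(H + l) = -4*(16 + 5)/13 = -4/13*21 = -84/13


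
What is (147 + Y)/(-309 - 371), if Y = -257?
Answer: 11/68 ≈ 0.16176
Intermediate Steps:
(147 + Y)/(-309 - 371) = (147 - 257)/(-309 - 371) = -110/(-680) = -110*(-1/680) = 11/68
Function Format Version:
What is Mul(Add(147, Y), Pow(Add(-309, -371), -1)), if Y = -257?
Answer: Rational(11, 68) ≈ 0.16176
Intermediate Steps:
Mul(Add(147, Y), Pow(Add(-309, -371), -1)) = Mul(Add(147, -257), Pow(Add(-309, -371), -1)) = Mul(-110, Pow(-680, -1)) = Mul(-110, Rational(-1, 680)) = Rational(11, 68)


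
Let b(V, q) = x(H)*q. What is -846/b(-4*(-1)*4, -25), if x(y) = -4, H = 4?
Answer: -423/50 ≈ -8.4600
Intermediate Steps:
b(V, q) = -4*q
-846/b(-4*(-1)*4, -25) = -846/((-4*(-25))) = -846/100 = -846*1/100 = -423/50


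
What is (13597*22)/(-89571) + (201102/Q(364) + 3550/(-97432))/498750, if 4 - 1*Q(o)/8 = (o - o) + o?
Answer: -290735802375524351/87052639678200000 ≈ -3.3398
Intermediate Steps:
Q(o) = 32 - 8*o (Q(o) = 32 - 8*((o - o) + o) = 32 - 8*(0 + o) = 32 - 8*o)
(13597*22)/(-89571) + (201102/Q(364) + 3550/(-97432))/498750 = (13597*22)/(-89571) + (201102/(32 - 8*364) + 3550/(-97432))/498750 = 299134*(-1/89571) + (201102/(32 - 2912) + 3550*(-1/97432))*(1/498750) = -299134/89571 + (201102/(-2880) - 1775/48716)*(1/498750) = -299134/89571 + (201102*(-1/2880) - 1775/48716)*(1/498750) = -299134/89571 + (-33517/480 - 1775/48716)*(1/498750) = -299134/89571 - 408416543/5845920*1/498750 = -299134/89571 - 408416543/2915652600000 = -290735802375524351/87052639678200000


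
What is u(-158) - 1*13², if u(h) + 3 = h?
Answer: -330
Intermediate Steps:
u(h) = -3 + h
u(-158) - 1*13² = (-3 - 158) - 1*13² = -161 - 1*169 = -161 - 169 = -330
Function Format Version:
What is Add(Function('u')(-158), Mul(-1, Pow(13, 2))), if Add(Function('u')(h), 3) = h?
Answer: -330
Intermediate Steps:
Function('u')(h) = Add(-3, h)
Add(Function('u')(-158), Mul(-1, Pow(13, 2))) = Add(Add(-3, -158), Mul(-1, Pow(13, 2))) = Add(-161, Mul(-1, 169)) = Add(-161, -169) = -330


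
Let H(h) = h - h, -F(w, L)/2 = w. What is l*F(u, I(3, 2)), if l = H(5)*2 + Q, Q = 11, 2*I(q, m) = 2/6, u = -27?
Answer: 594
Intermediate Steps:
I(q, m) = ⅙ (I(q, m) = (2/6)/2 = (2*(⅙))/2 = (½)*(⅓) = ⅙)
F(w, L) = -2*w
H(h) = 0
l = 11 (l = 0*2 + 11 = 0 + 11 = 11)
l*F(u, I(3, 2)) = 11*(-2*(-27)) = 11*54 = 594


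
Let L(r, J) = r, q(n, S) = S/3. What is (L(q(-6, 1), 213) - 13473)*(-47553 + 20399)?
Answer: 1097510372/3 ≈ 3.6584e+8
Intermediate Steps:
q(n, S) = S/3 (q(n, S) = S*(⅓) = S/3)
(L(q(-6, 1), 213) - 13473)*(-47553 + 20399) = ((⅓)*1 - 13473)*(-47553 + 20399) = (⅓ - 13473)*(-27154) = -40418/3*(-27154) = 1097510372/3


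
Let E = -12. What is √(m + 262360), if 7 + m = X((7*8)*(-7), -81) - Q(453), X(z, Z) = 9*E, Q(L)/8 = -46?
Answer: √262613 ≈ 512.46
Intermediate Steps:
Q(L) = -368 (Q(L) = 8*(-46) = -368)
X(z, Z) = -108 (X(z, Z) = 9*(-12) = -108)
m = 253 (m = -7 + (-108 - 1*(-368)) = -7 + (-108 + 368) = -7 + 260 = 253)
√(m + 262360) = √(253 + 262360) = √262613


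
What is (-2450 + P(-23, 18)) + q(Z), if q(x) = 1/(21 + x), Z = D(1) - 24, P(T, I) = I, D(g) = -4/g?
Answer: -17025/7 ≈ -2432.1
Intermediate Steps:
Z = -28 (Z = -4/1 - 24 = -4*1 - 24 = -4 - 24 = -28)
(-2450 + P(-23, 18)) + q(Z) = (-2450 + 18) + 1/(21 - 28) = -2432 + 1/(-7) = -2432 - ⅐ = -17025/7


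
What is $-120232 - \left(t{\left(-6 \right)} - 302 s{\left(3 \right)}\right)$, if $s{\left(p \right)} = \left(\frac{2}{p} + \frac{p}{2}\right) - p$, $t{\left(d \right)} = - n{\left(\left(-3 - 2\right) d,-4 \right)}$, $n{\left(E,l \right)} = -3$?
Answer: $- \frac{361460}{3} \approx -1.2049 \cdot 10^{5}$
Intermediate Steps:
$t{\left(d \right)} = 3$ ($t{\left(d \right)} = \left(-1\right) \left(-3\right) = 3$)
$s{\left(p \right)} = \frac{2}{p} - \frac{p}{2}$ ($s{\left(p \right)} = \left(\frac{2}{p} + p \frac{1}{2}\right) - p = \left(\frac{2}{p} + \frac{p}{2}\right) - p = \left(\frac{p}{2} + \frac{2}{p}\right) - p = \frac{2}{p} - \frac{p}{2}$)
$-120232 - \left(t{\left(-6 \right)} - 302 s{\left(3 \right)}\right) = -120232 - \left(3 - 302 \left(\frac{2}{3} - \frac{3}{2}\right)\right) = -120232 - \left(3 - - \frac{755}{3}\right) = -120232 - \left(3 + \frac{755}{3}\right) = -120232 - \frac{764}{3} = - \frac{361460}{3}$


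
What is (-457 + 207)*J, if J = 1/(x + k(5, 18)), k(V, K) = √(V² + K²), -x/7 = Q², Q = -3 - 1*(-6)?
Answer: 1575/362 + 25*√349/362 ≈ 5.6410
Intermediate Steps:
Q = 3 (Q = -3 + 6 = 3)
x = -63 (x = -7*3² = -7*9 = -63)
k(V, K) = √(K² + V²)
J = 1/(-63 + √349) (J = 1/(-63 + √(18² + 5²)) = 1/(-63 + √(324 + 25)) = 1/(-63 + √349) ≈ -0.022564)
(-457 + 207)*J = (-457 + 207)*(-63/3620 - √349/3620) = -250*(-63/3620 - √349/3620) = 1575/362 + 25*√349/362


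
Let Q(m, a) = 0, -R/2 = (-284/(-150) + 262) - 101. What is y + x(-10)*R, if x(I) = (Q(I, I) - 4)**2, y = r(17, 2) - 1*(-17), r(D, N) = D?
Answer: -388394/75 ≈ -5178.6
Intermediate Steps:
R = -24434/75 (R = -2*((-284/(-150) + 262) - 101) = -2*((-284*(-1/150) + 262) - 101) = -2*((142/75 + 262) - 101) = -2*(19792/75 - 101) = -2*12217/75 = -24434/75 ≈ -325.79)
y = 34 (y = 17 - 1*(-17) = 17 + 17 = 34)
x(I) = 16 (x(I) = (0 - 4)**2 = (-4)**2 = 16)
y + x(-10)*R = 34 + 16*(-24434/75) = 34 - 390944/75 = -388394/75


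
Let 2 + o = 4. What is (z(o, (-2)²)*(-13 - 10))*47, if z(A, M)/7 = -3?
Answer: 22701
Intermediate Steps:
o = 2 (o = -2 + 4 = 2)
z(A, M) = -21 (z(A, M) = 7*(-3) = -21)
(z(o, (-2)²)*(-13 - 10))*47 = -21*(-13 - 10)*47 = -21*(-23)*47 = 483*47 = 22701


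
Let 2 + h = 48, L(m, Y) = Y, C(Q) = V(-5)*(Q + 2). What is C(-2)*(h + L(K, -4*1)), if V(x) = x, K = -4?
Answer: 0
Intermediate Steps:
C(Q) = -10 - 5*Q (C(Q) = -5*(Q + 2) = -5*(2 + Q) = -10 - 5*Q)
h = 46 (h = -2 + 48 = 46)
C(-2)*(h + L(K, -4*1)) = (-10 - 5*(-2))*(46 - 4*1) = (-10 + 10)*(46 - 4) = 0*42 = 0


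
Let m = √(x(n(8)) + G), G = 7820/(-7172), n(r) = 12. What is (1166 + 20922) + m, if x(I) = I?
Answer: 22088 + √35072873/1793 ≈ 22091.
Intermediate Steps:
G = -1955/1793 (G = 7820*(-1/7172) = -1955/1793 ≈ -1.0904)
m = √35072873/1793 (m = √(12 - 1955/1793) = √(19561/1793) = √35072873/1793 ≈ 3.3030)
(1166 + 20922) + m = (1166 + 20922) + √35072873/1793 = 22088 + √35072873/1793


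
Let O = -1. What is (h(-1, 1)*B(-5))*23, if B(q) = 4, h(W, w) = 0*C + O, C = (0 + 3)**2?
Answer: -92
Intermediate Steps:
C = 9 (C = 3**2 = 9)
h(W, w) = -1 (h(W, w) = 0*9 - 1 = 0 - 1 = -1)
(h(-1, 1)*B(-5))*23 = -1*4*23 = -4*23 = -92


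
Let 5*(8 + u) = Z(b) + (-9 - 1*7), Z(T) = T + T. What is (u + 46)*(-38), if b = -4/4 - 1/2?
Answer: -6498/5 ≈ -1299.6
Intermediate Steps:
b = -3/2 (b = -4*¼ - 1*½ = -1 - ½ = -3/2 ≈ -1.5000)
Z(T) = 2*T
u = -59/5 (u = -8 + (2*(-3/2) + (-9 - 1*7))/5 = -8 + (-3 + (-9 - 7))/5 = -8 + (-3 - 16)/5 = -8 + (⅕)*(-19) = -8 - 19/5 = -59/5 ≈ -11.800)
(u + 46)*(-38) = (-59/5 + 46)*(-38) = (171/5)*(-38) = -6498/5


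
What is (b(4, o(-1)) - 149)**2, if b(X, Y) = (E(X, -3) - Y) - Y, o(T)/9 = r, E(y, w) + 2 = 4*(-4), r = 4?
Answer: 57121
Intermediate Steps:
E(y, w) = -18 (E(y, w) = -2 + 4*(-4) = -2 - 16 = -18)
o(T) = 36 (o(T) = 9*4 = 36)
b(X, Y) = -18 - 2*Y (b(X, Y) = (-18 - Y) - Y = -18 - 2*Y)
(b(4, o(-1)) - 149)**2 = ((-18 - 2*36) - 149)**2 = ((-18 - 72) - 149)**2 = (-90 - 149)**2 = (-239)**2 = 57121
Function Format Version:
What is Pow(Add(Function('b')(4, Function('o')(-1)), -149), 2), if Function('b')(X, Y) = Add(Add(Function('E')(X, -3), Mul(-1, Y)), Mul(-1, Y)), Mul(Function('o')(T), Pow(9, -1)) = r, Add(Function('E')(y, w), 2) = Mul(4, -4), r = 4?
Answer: 57121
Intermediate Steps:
Function('E')(y, w) = -18 (Function('E')(y, w) = Add(-2, Mul(4, -4)) = Add(-2, -16) = -18)
Function('o')(T) = 36 (Function('o')(T) = Mul(9, 4) = 36)
Function('b')(X, Y) = Add(-18, Mul(-2, Y)) (Function('b')(X, Y) = Add(Add(-18, Mul(-1, Y)), Mul(-1, Y)) = Add(-18, Mul(-2, Y)))
Pow(Add(Function('b')(4, Function('o')(-1)), -149), 2) = Pow(Add(Add(-18, Mul(-2, 36)), -149), 2) = Pow(Add(Add(-18, -72), -149), 2) = Pow(Add(-90, -149), 2) = Pow(-239, 2) = 57121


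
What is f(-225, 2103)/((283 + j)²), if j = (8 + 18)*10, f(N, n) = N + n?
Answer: 626/98283 ≈ 0.0063694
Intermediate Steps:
j = 260 (j = 26*10 = 260)
f(-225, 2103)/((283 + j)²) = (-225 + 2103)/((283 + 260)²) = 1878/(543²) = 1878/294849 = 1878*(1/294849) = 626/98283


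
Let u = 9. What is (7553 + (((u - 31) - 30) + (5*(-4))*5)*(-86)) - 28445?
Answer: -7820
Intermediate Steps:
(7553 + (((u - 31) - 30) + (5*(-4))*5)*(-86)) - 28445 = (7553 + (((9 - 31) - 30) + (5*(-4))*5)*(-86)) - 28445 = (7553 + ((-22 - 30) - 20*5)*(-86)) - 28445 = (7553 + (-52 - 100)*(-86)) - 28445 = (7553 - 152*(-86)) - 28445 = (7553 + 13072) - 28445 = 20625 - 28445 = -7820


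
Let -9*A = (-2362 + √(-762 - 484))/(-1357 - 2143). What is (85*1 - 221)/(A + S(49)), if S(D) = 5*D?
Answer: -3305165119200/5952335436029 + 428400*I*√1246/5952335436029 ≈ -0.55527 + 2.5405e-6*I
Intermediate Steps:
A = -1181/15750 + I*√1246/31500 (A = -(-2362 + √(-762 - 484))/(9*(-1357 - 2143)) = -(-2362 + √(-1246))/(9*(-3500)) = -(-2362 + I*√1246)*(-1)/(9*3500) = -(1181/1750 - I*√1246/3500)/9 = -1181/15750 + I*√1246/31500 ≈ -0.074984 + 0.0011206*I)
(85*1 - 221)/(A + S(49)) = (85*1 - 221)/((-1181/15750 + I*√1246/31500) + 5*49) = (85 - 221)/((-1181/15750 + I*√1246/31500) + 245) = -136/(3857569/15750 + I*√1246/31500)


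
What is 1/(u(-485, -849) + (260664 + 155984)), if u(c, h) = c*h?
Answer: 1/828413 ≈ 1.2071e-6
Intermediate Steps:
1/(u(-485, -849) + (260664 + 155984)) = 1/(-485*(-849) + (260664 + 155984)) = 1/(411765 + 416648) = 1/828413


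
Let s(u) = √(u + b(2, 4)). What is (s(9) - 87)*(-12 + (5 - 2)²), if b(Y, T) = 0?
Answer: 252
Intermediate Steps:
s(u) = √u (s(u) = √(u + 0) = √u)
(s(9) - 87)*(-12 + (5 - 2)²) = (√9 - 87)*(-12 + (5 - 2)²) = (3 - 87)*(-12 + 3²) = -84*(-12 + 9) = -84*(-3) = 252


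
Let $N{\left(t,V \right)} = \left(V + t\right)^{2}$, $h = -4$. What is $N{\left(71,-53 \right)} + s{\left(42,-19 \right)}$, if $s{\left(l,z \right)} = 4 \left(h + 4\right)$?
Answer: $324$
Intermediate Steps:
$s{\left(l,z \right)} = 0$ ($s{\left(l,z \right)} = 4 \left(-4 + 4\right) = 4 \cdot 0 = 0$)
$N{\left(71,-53 \right)} + s{\left(42,-19 \right)} = \left(-53 + 71\right)^{2} + 0 = 18^{2} + 0 = 324 + 0 = 324$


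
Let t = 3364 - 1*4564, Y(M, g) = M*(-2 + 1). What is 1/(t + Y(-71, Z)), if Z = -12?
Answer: -1/1129 ≈ -0.00088574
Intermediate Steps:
Y(M, g) = -M (Y(M, g) = M*(-1) = -M)
t = -1200 (t = 3364 - 4564 = -1200)
1/(t + Y(-71, Z)) = 1/(-1200 - 1*(-71)) = 1/(-1200 + 71) = 1/(-1129) = -1/1129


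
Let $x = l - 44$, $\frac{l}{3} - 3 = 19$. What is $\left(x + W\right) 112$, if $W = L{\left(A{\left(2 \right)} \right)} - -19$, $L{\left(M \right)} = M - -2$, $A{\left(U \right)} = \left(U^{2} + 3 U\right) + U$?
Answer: $6160$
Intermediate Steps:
$l = 66$ ($l = 9 + 3 \cdot 19 = 9 + 57 = 66$)
$A{\left(U \right)} = U^{2} + 4 U$
$L{\left(M \right)} = 2 + M$ ($L{\left(M \right)} = M + 2 = 2 + M$)
$x = 22$ ($x = 66 - 44 = 22$)
$W = 33$ ($W = \left(2 + 2 \left(4 + 2\right)\right) - -19 = \left(2 + 2 \cdot 6\right) + 19 = \left(2 + 12\right) + 19 = 14 + 19 = 33$)
$\left(x + W\right) 112 = \left(22 + 33\right) 112 = 55 \cdot 112 = 6160$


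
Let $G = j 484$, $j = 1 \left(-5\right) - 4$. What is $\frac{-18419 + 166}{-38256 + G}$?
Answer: $\frac{18253}{42612} \approx 0.42835$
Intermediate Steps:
$j = -9$ ($j = -5 - 4 = -9$)
$G = -4356$ ($G = \left(-9\right) 484 = -4356$)
$\frac{-18419 + 166}{-38256 + G} = \frac{-18419 + 166}{-38256 - 4356} = - \frac{18253}{-42612} = \left(-18253\right) \left(- \frac{1}{42612}\right) = \frac{18253}{42612}$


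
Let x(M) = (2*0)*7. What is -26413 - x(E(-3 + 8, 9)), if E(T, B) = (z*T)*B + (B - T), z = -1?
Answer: -26413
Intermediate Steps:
E(T, B) = B - T - B*T (E(T, B) = (-T)*B + (B - T) = -B*T + (B - T) = B - T - B*T)
x(M) = 0 (x(M) = 0*7 = 0)
-26413 - x(E(-3 + 8, 9)) = -26413 - 1*0 = -26413 + 0 = -26413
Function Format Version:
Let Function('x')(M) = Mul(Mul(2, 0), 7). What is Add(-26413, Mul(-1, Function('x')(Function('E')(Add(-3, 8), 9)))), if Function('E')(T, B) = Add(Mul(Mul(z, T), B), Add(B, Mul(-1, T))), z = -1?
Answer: -26413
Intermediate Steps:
Function('E')(T, B) = Add(B, Mul(-1, T), Mul(-1, B, T)) (Function('E')(T, B) = Add(Mul(Mul(-1, T), B), Add(B, Mul(-1, T))) = Add(Mul(-1, B, T), Add(B, Mul(-1, T))) = Add(B, Mul(-1, T), Mul(-1, B, T)))
Function('x')(M) = 0 (Function('x')(M) = Mul(0, 7) = 0)
Add(-26413, Mul(-1, Function('x')(Function('E')(Add(-3, 8), 9)))) = Add(-26413, Mul(-1, 0)) = Add(-26413, 0) = -26413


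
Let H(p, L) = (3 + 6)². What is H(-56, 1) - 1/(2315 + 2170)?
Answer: 363284/4485 ≈ 81.000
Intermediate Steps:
H(p, L) = 81 (H(p, L) = 9² = 81)
H(-56, 1) - 1/(2315 + 2170) = 81 - 1/(2315 + 2170) = 81 - 1/4485 = 363284/4485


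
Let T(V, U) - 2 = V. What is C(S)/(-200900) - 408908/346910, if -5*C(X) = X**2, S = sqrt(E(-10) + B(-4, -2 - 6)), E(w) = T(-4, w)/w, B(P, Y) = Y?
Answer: -205375395949/174235547500 ≈ -1.1787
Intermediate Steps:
T(V, U) = 2 + V
E(w) = -2/w (E(w) = (2 - 4)/w = -2/w)
S = I*sqrt(195)/5 (S = sqrt(-2/(-10) + (-2 - 6)) = sqrt(-2*(-1/10) - 8) = sqrt(1/5 - 8) = sqrt(-39/5) = I*sqrt(195)/5 ≈ 2.7928*I)
C(X) = -X**2/5
C(S)/(-200900) - 408908/346910 = -(I*sqrt(195)/5)**2/5/(-200900) - 408908/346910 = -1/5*(-39/5)*(-1/200900) - 408908*1/346910 = (39/25)*(-1/200900) - 204454/173455 = -39/5022500 - 204454/173455 = -205375395949/174235547500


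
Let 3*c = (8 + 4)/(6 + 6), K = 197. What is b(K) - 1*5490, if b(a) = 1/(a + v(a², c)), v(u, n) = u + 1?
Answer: -214148429/39007 ≈ -5490.0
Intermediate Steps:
c = ⅓ (c = ((8 + 4)/(6 + 6))/3 = (12/12)/3 = (12*(1/12))/3 = (⅓)*1 = ⅓ ≈ 0.33333)
v(u, n) = 1 + u
b(a) = 1/(1 + a + a²) (b(a) = 1/(a + (1 + a²)) = 1/(1 + a + a²))
b(K) - 1*5490 = 1/(1 + 197 + 197²) - 1*5490 = 1/(1 + 197 + 38809) - 5490 = 1/39007 - 5490 = -214148429/39007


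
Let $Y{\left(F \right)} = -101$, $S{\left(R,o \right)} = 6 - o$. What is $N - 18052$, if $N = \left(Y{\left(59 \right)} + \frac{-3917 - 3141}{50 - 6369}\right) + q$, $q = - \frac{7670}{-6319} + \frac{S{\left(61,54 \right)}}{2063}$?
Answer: $- \frac{236614188289}{13036097} \approx -18151.0$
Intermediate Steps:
$q = \frac{15519898}{13036097}$ ($q = - \frac{7670}{-6319} + \frac{6 - 54}{2063} = \left(-7670\right) \left(- \frac{1}{6319}\right) + \left(6 - 54\right) \frac{1}{2063} = \frac{7670}{6319} - \frac{48}{2063} = \frac{15519898}{13036097} \approx 1.1905$)
$N = - \frac{1286565245}{13036097}$ ($N = \left(-101 + \frac{-3917 - 3141}{50 - 6369}\right) + \frac{15519898}{13036097} = \left(-101 - \frac{7058}{-6319}\right) + \frac{15519898}{13036097} = \left(-101 - - \frac{7058}{6319}\right) + \frac{15519898}{13036097} = \left(-101 + \frac{7058}{6319}\right) + \frac{15519898}{13036097} = - \frac{631161}{6319} + \frac{15519898}{13036097} = - \frac{1286565245}{13036097} \approx -98.693$)
$N - 18052 = - \frac{1286565245}{13036097} - 18052 = - \frac{236614188289}{13036097}$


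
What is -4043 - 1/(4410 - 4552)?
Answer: -574105/142 ≈ -4043.0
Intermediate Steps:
-4043 - 1/(4410 - 4552) = -4043 - 1/(-142) = -4043 - 1*(-1/142) = -4043 + 1/142 = -574105/142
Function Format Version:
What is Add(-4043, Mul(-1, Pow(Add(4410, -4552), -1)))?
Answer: Rational(-574105, 142) ≈ -4043.0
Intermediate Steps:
Add(-4043, Mul(-1, Pow(Add(4410, -4552), -1))) = Add(-4043, Mul(-1, Pow(-142, -1))) = Add(-4043, Mul(-1, Rational(-1, 142))) = Add(-4043, Rational(1, 142)) = Rational(-574105, 142)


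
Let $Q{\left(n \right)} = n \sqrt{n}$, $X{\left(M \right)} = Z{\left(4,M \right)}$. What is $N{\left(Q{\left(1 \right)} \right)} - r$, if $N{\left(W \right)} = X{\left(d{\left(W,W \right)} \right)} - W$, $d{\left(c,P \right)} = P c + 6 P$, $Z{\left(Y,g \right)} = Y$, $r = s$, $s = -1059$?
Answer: $1062$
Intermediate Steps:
$r = -1059$
$d{\left(c,P \right)} = 6 P + P c$
$X{\left(M \right)} = 4$
$Q{\left(n \right)} = n^{\frac{3}{2}}$
$N{\left(W \right)} = 4 - W$
$N{\left(Q{\left(1 \right)} \right)} - r = \left(4 - 1^{\frac{3}{2}}\right) - -1059 = \left(4 - 1\right) + 1059 = 3 + 1059 = 1062$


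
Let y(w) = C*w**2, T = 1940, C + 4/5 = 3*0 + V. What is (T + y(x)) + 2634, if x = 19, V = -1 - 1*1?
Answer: 17816/5 ≈ 3563.2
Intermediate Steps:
V = -2 (V = -1 - 1 = -2)
C = -14/5 (C = -4/5 + (3*0 - 2) = -4/5 + (0 - 2) = -4/5 - 2 = -14/5 ≈ -2.8000)
y(w) = -14*w**2/5
(T + y(x)) + 2634 = (1940 - 14/5*19**2) + 2634 = (1940 - 14/5*361) + 2634 = (1940 - 5054/5) + 2634 = 4646/5 + 2634 = 17816/5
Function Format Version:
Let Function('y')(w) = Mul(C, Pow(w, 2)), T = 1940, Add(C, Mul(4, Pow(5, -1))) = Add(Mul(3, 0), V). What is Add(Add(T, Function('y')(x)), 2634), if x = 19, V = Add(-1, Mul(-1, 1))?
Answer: Rational(17816, 5) ≈ 3563.2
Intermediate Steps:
V = -2 (V = Add(-1, -1) = -2)
C = Rational(-14, 5) (C = Add(Rational(-4, 5), Add(Mul(3, 0), -2)) = Add(Rational(-4, 5), Add(0, -2)) = Add(Rational(-4, 5), -2) = Rational(-14, 5) ≈ -2.8000)
Function('y')(w) = Mul(Rational(-14, 5), Pow(w, 2))
Add(Add(T, Function('y')(x)), 2634) = Add(Add(1940, Mul(Rational(-14, 5), Pow(19, 2))), 2634) = Add(Add(1940, Mul(Rational(-14, 5), 361)), 2634) = Add(Add(1940, Rational(-5054, 5)), 2634) = Add(Rational(4646, 5), 2634) = Rational(17816, 5)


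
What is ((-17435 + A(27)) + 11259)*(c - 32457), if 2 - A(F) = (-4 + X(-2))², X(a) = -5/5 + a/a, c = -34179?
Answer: 412476840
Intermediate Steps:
X(a) = 0 (X(a) = -5*⅕ + 1 = -1 + 1 = 0)
A(F) = -14 (A(F) = 2 - (-4 + 0)² = 2 - 1*(-4)² = 2 - 1*16 = 2 - 16 = -14)
((-17435 + A(27)) + 11259)*(c - 32457) = ((-17435 - 14) + 11259)*(-34179 - 32457) = (-17449 + 11259)*(-66636) = -6190*(-66636) = 412476840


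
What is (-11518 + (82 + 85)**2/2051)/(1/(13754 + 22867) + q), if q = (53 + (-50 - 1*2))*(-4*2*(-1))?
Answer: -864091867509/600879419 ≈ -1438.0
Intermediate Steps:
q = 8 (q = (53 + (-50 - 2))*(-8*(-1)) = (53 - 52)*8 = 1*8 = 8)
(-11518 + (82 + 85)**2/2051)/(1/(13754 + 22867) + q) = (-11518 + (82 + 85)**2/2051)/(1/(13754 + 22867) + 8) = (-11518 + 167**2*(1/2051))/(1/36621 + 8) = (-11518 + 27889*(1/2051))/(1/36621 + 8) = (-11518 + 27889/2051)/(292969/36621) = -23595529/2051*36621/292969 = -864091867509/600879419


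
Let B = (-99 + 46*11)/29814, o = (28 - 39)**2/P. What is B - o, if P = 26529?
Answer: 2396603/263645202 ≈ 0.0090903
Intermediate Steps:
o = 121/26529 (o = (28 - 39)**2/26529 = (-11)**2*(1/26529) = 121*(1/26529) = 121/26529 ≈ 0.0045610)
B = 407/29814 (B = (-99 + 506)*(1/29814) = 407*(1/29814) = 407/29814 ≈ 0.013651)
B - o = 407/29814 - 1*121/26529 = 407/29814 - 121/26529 = 2396603/263645202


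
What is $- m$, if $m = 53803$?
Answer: $-53803$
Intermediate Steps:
$- m = \left(-1\right) 53803 = -53803$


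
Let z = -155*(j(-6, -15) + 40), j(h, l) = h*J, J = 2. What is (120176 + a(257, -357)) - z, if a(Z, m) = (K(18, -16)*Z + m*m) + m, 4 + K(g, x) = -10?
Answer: 248010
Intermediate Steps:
K(g, x) = -14 (K(g, x) = -4 - 10 = -14)
j(h, l) = 2*h (j(h, l) = h*2 = 2*h)
a(Z, m) = m + m² - 14*Z (a(Z, m) = (-14*Z + m*m) + m = (-14*Z + m²) + m = (m² - 14*Z) + m = m + m² - 14*Z)
z = -4340 (z = -155*(2*(-6) + 40) = -155*(-12 + 40) = -155*28 = -4340)
(120176 + a(257, -357)) - z = (120176 + (-357 + (-357)² - 14*257)) - 1*(-4340) = (120176 + (-357 + 127449 - 3598)) + 4340 = (120176 + 123494) + 4340 = 243670 + 4340 = 248010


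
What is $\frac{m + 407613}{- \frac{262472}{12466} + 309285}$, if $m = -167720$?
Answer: $\frac{1495253069}{1927642169} \approx 0.77569$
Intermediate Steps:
$\frac{m + 407613}{- \frac{262472}{12466} + 309285} = \frac{-167720 + 407613}{- \frac{262472}{12466} + 309285} = \frac{239893}{\left(-262472\right) \frac{1}{12466} + 309285} = \frac{239893}{- \frac{131236}{6233} + 309285} = \frac{239893}{\frac{1927642169}{6233}} = 239893 \cdot \frac{6233}{1927642169} = \frac{1495253069}{1927642169}$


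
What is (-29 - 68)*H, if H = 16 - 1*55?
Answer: 3783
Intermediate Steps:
H = -39 (H = 16 - 55 = -39)
(-29 - 68)*H = (-29 - 68)*(-39) = -97*(-39) = 3783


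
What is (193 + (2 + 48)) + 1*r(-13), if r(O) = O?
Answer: 230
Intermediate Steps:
(193 + (2 + 48)) + 1*r(-13) = (193 + (2 + 48)) + 1*(-13) = (193 + 50) - 13 = 243 - 13 = 230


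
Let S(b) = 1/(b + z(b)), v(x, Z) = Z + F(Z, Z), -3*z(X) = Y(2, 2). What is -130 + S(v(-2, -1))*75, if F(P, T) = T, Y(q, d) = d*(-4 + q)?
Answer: -485/2 ≈ -242.50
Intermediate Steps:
z(X) = 4/3 (z(X) = -2*(-4 + 2)/3 = -2*(-2)/3 = -⅓*(-4) = 4/3)
v(x, Z) = 2*Z (v(x, Z) = Z + Z = 2*Z)
S(b) = 1/(4/3 + b) (S(b) = 1/(b + 4/3) = 1/(4/3 + b))
-130 + S(v(-2, -1))*75 = -130 + (3/(4 + 3*(2*(-1))))*75 = -130 + (3/(4 + 3*(-2)))*75 = -130 + (3/(4 - 6))*75 = -130 + (3/(-2))*75 = -130 + (3*(-½))*75 = -130 - 3/2*75 = -130 - 225/2 = -485/2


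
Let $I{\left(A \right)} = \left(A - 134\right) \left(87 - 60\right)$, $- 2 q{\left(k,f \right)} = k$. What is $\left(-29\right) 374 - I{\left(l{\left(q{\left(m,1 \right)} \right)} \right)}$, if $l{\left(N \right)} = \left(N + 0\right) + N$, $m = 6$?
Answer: $-7066$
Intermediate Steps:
$q{\left(k,f \right)} = - \frac{k}{2}$
$l{\left(N \right)} = 2 N$ ($l{\left(N \right)} = N + N = 2 N$)
$I{\left(A \right)} = -3618 + 27 A$ ($I{\left(A \right)} = \left(-134 + A\right) 27 = -3618 + 27 A$)
$\left(-29\right) 374 - I{\left(l{\left(q{\left(m,1 \right)} \right)} \right)} = \left(-29\right) 374 - \left(-3618 + 27 \cdot 2 \left(\left(- \frac{1}{2}\right) 6\right)\right) = -10846 - \left(-3618 + 27 \cdot 2 \left(-3\right)\right) = -10846 - \left(-3618 + 27 \left(-6\right)\right) = -10846 - \left(-3618 - 162\right) = -10846 - -3780 = -10846 + 3780 = -7066$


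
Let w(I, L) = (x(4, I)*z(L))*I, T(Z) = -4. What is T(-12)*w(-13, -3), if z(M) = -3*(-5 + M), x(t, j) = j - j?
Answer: 0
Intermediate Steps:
x(t, j) = 0
z(M) = 15 - 3*M
w(I, L) = 0 (w(I, L) = (0*(15 - 3*L))*I = 0*I = 0)
T(-12)*w(-13, -3) = -4*0 = 0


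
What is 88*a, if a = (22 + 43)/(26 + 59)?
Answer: 1144/17 ≈ 67.294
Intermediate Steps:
a = 13/17 (a = 65/85 = 65*(1/85) = 13/17 ≈ 0.76471)
88*a = 88*(13/17) = 1144/17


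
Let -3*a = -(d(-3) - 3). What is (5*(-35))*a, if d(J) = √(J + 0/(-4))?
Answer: 175 - 175*I*√3/3 ≈ 175.0 - 101.04*I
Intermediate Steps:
d(J) = √J (d(J) = √(J + 0*(-¼)) = √(J + 0) = √J)
a = -1 + I*√3/3 (a = -(-1)*(√(-3) - 3)/3 = -(-1)*(I*√3 - 3)/3 = -(-1)*(-3 + I*√3)/3 = -(3 - I*√3)/3 = -1 + I*√3/3 ≈ -1.0 + 0.57735*I)
(5*(-35))*a = (5*(-35))*(-1 + I*√3/3) = -175*(-1 + I*√3/3) = 175 - 175*I*√3/3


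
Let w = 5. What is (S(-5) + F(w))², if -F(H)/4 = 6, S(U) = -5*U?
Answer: 1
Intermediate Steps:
F(H) = -24 (F(H) = -4*6 = -24)
(S(-5) + F(w))² = (-5*(-5) - 24)² = (25 - 24)² = 1² = 1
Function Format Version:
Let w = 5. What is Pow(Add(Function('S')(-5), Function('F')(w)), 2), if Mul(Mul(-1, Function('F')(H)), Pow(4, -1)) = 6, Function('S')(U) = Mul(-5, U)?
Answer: 1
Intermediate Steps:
Function('F')(H) = -24 (Function('F')(H) = Mul(-4, 6) = -24)
Pow(Add(Function('S')(-5), Function('F')(w)), 2) = Pow(Add(Mul(-5, -5), -24), 2) = Pow(Add(25, -24), 2) = Pow(1, 2) = 1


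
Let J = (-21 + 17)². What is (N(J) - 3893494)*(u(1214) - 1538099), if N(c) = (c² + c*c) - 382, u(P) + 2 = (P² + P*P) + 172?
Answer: -5488331176332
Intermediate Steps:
u(P) = 170 + 2*P² (u(P) = -2 + ((P² + P*P) + 172) = -2 + ((P² + P²) + 172) = -2 + (2*P² + 172) = -2 + (172 + 2*P²) = 170 + 2*P²)
J = 16 (J = (-4)² = 16)
N(c) = -382 + 2*c² (N(c) = (c² + c²) - 382 = 2*c² - 382 = -382 + 2*c²)
(N(J) - 3893494)*(u(1214) - 1538099) = ((-382 + 2*16²) - 3893494)*((170 + 2*1214²) - 1538099) = ((-382 + 2*256) - 3893494)*((170 + 2*1473796) - 1538099) = ((-382 + 512) - 3893494)*((170 + 2947592) - 1538099) = (130 - 3893494)*(2947762 - 1538099) = -3893364*1409663 = -5488331176332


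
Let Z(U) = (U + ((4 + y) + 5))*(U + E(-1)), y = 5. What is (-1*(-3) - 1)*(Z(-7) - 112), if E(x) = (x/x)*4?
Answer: -266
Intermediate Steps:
E(x) = 4 (E(x) = 1*4 = 4)
Z(U) = (4 + U)*(14 + U) (Z(U) = (U + ((4 + 5) + 5))*(U + 4) = (U + (9 + 5))*(4 + U) = (U + 14)*(4 + U) = (14 + U)*(4 + U) = (4 + U)*(14 + U))
(-1*(-3) - 1)*(Z(-7) - 112) = (-1*(-3) - 1)*((56 + (-7)**2 + 18*(-7)) - 112) = (3 - 1)*((56 + 49 - 126) - 112) = 2*(-21 - 112) = 2*(-133) = -266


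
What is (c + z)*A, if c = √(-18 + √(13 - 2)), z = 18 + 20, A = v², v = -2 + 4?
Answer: 152 + 4*√(-18 + √11) ≈ 152.0 + 15.328*I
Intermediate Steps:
v = 2
A = 4 (A = 2² = 4)
z = 38
c = √(-18 + √11) ≈ 3.8319*I
(c + z)*A = (√(-18 + √11) + 38)*4 = (38 + √(-18 + √11))*4 = 152 + 4*√(-18 + √11)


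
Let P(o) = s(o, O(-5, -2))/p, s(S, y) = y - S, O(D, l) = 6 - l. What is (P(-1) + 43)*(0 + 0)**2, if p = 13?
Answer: 0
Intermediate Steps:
P(o) = 8/13 - o/13 (P(o) = ((6 - 1*(-2)) - o)/13 = ((6 + 2) - o)*(1/13) = (8 - o)*(1/13) = 8/13 - o/13)
(P(-1) + 43)*(0 + 0)**2 = ((8/13 - 1/13*(-1)) + 43)*(0 + 0)**2 = ((8/13 + 1/13) + 43)*0**2 = (9/13 + 43)*0 = (568/13)*0 = 0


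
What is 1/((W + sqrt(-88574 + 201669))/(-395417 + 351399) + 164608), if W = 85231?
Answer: 159469064353417/26249574968954174637 + 22009*sqrt(113095)/26249574968954174637 ≈ 6.0751e-6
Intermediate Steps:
1/((W + sqrt(-88574 + 201669))/(-395417 + 351399) + 164608) = 1/((85231 + sqrt(-88574 + 201669))/(-395417 + 351399) + 164608) = 1/((85231 + sqrt(113095))/(-44018) + 164608) = 1/((85231 + sqrt(113095))*(-1/44018) + 164608) = 1/((-85231/44018 - sqrt(113095)/44018) + 164608) = 1/(7245629713/44018 - sqrt(113095)/44018)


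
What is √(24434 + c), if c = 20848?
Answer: √45282 ≈ 212.80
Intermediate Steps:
√(24434 + c) = √(24434 + 20848) = √45282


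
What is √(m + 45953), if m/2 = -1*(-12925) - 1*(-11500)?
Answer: √94803 ≈ 307.90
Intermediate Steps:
m = 48850 (m = 2*(-1*(-12925) - 1*(-11500)) = 2*(12925 + 11500) = 2*24425 = 48850)
√(m + 45953) = √(48850 + 45953) = √94803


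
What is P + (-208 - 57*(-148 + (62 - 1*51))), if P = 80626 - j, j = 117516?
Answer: -29289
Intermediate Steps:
P = -36890 (P = 80626 - 1*117516 = 80626 - 117516 = -36890)
P + (-208 - 57*(-148 + (62 - 1*51))) = -36890 + (-208 - 57*(-148 + (62 - 1*51))) = -36890 + (-208 - 57*(-148 + (62 - 51))) = -36890 + (-208 - 57*(-148 + 11)) = -36890 + (-208 - 57*(-137)) = -36890 + (-208 + 7809) = -36890 + 7601 = -29289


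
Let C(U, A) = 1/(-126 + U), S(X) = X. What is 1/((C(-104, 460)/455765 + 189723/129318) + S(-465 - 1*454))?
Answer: -1129656850175/1036497320845614 ≈ -0.0010899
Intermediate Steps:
1/((C(-104, 460)/455765 + 189723/129318) + S(-465 - 1*454)) = 1/((1/(-126 - 104*455765) + 189723/129318) + (-465 - 1*454)) = 1/(((1/455765)/(-230) + 189723*(1/129318)) + (-465 - 454)) = 1/((-1/230*1/455765 + 63241/43106) - 919) = 1/((-1/104825950 + 63241/43106) - 919) = 1/(1657324465211/1129656850175 - 919) = 1/(-1036497320845614/1129656850175) = -1129656850175/1036497320845614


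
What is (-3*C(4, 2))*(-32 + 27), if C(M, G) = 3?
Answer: 45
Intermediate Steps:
(-3*C(4, 2))*(-32 + 27) = (-3*3)*(-32 + 27) = -9*(-5) = 45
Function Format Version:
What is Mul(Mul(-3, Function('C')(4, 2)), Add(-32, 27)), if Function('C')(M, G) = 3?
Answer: 45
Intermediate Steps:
Mul(Mul(-3, Function('C')(4, 2)), Add(-32, 27)) = Mul(Mul(-3, 3), Add(-32, 27)) = Mul(-9, -5) = 45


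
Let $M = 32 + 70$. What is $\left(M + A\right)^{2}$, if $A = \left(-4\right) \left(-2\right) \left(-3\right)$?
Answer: $6084$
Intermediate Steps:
$M = 102$
$A = -24$ ($A = 8 \left(-3\right) = -24$)
$\left(M + A\right)^{2} = \left(102 - 24\right)^{2} = 78^{2} = 6084$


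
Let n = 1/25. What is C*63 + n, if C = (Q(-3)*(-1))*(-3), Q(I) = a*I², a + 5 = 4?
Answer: -42524/25 ≈ -1701.0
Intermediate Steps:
a = -1 (a = -5 + 4 = -1)
Q(I) = -I²
C = -27 (C = (-1*(-3)²*(-1))*(-3) = (-1*9*(-1))*(-3) = -9*(-1)*(-3) = 9*(-3) = -27)
n = 1/25 ≈ 0.040000
C*63 + n = -27*63 + 1/25 = -1701 + 1/25 = -42524/25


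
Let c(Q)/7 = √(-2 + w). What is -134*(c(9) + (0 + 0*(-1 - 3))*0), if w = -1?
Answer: -938*I*√3 ≈ -1624.7*I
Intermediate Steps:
c(Q) = 7*I*√3 (c(Q) = 7*√(-2 - 1) = 7*√(-3) = 7*(I*√3) = 7*I*√3)
-134*(c(9) + (0 + 0*(-1 - 3))*0) = -134*(7*I*√3 + (0 + 0*(-1 - 3))*0) = -134*(7*I*√3 + (0 + 0*(-4))*0) = -134*(7*I*√3 + (0 + 0)*0) = -134*(7*I*√3 + 0*0) = -134*(7*I*√3 + 0) = -938*I*√3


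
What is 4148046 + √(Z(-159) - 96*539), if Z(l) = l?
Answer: 4148046 + 3*I*√5767 ≈ 4.148e+6 + 227.82*I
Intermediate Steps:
4148046 + √(Z(-159) - 96*539) = 4148046 + √(-159 - 96*539) = 4148046 + √(-159 - 51744) = 4148046 + √(-51903) = 4148046 + 3*I*√5767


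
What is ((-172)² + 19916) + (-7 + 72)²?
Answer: 53725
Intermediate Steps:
((-172)² + 19916) + (-7 + 72)² = (29584 + 19916) + 65² = 49500 + 4225 = 53725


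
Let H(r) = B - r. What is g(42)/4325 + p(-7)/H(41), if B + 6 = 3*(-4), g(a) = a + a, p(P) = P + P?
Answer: 65506/255175 ≈ 0.25671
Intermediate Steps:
p(P) = 2*P
g(a) = 2*a
B = -18 (B = -6 + 3*(-4) = -6 - 12 = -18)
H(r) = -18 - r
g(42)/4325 + p(-7)/H(41) = (2*42)/4325 + (2*(-7))/(-18 - 1*41) = 84*(1/4325) - 14/(-18 - 41) = 84/4325 - 14/(-59) = 84/4325 - 14*(-1/59) = 84/4325 + 14/59 = 65506/255175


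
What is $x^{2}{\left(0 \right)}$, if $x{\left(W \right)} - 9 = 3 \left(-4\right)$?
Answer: $9$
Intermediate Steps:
$x{\left(W \right)} = -3$ ($x{\left(W \right)} = 9 + 3 \left(-4\right) = 9 - 12 = -3$)
$x^{2}{\left(0 \right)} = \left(-3\right)^{2} = 9$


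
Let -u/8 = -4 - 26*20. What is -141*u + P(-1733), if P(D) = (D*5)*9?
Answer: -669057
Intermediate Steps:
P(D) = 45*D (P(D) = (5*D)*9 = 45*D)
u = 4192 (u = -8*(-4 - 26*20) = -8*(-4 - 520) = -8*(-524) = 4192)
-141*u + P(-1733) = -141*4192 + 45*(-1733) = -591072 - 77985 = -669057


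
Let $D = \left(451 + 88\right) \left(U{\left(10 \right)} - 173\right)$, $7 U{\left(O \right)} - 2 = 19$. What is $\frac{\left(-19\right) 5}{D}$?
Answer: $\frac{19}{18326} \approx 0.0010368$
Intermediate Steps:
$U{\left(O \right)} = 3$ ($U{\left(O \right)} = \frac{2}{7} + \frac{1}{7} \cdot 19 = \frac{2}{7} + \frac{19}{7} = 3$)
$D = -91630$ ($D = \left(451 + 88\right) \left(3 - 173\right) = 539 \left(-170\right) = -91630$)
$\frac{\left(-19\right) 5}{D} = \frac{\left(-19\right) 5}{-91630} = \left(-95\right) \left(- \frac{1}{91630}\right) = \frac{19}{18326}$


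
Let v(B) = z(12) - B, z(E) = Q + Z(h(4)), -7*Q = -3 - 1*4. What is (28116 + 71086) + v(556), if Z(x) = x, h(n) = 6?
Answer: 98653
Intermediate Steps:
Q = 1 (Q = -(-3 - 1*4)/7 = -(-3 - 4)/7 = -⅐*(-7) = 1)
z(E) = 7 (z(E) = 1 + 6 = 7)
v(B) = 7 - B
(28116 + 71086) + v(556) = (28116 + 71086) + (7 - 1*556) = 99202 + (7 - 556) = 99202 - 549 = 98653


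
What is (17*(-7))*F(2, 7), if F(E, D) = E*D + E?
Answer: -1904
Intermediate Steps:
F(E, D) = E + D*E (F(E, D) = D*E + E = E + D*E)
(17*(-7))*F(2, 7) = (17*(-7))*(2*(1 + 7)) = -238*8 = -119*16 = -1904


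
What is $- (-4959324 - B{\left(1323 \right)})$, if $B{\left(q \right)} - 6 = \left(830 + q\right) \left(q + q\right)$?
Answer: $10656168$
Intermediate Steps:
$B{\left(q \right)} = 6 + 2 q \left(830 + q\right)$ ($B{\left(q \right)} = 6 + \left(830 + q\right) \left(q + q\right) = 6 + \left(830 + q\right) 2 q = 6 + 2 q \left(830 + q\right)$)
$- (-4959324 - B{\left(1323 \right)}) = - (-4959324 - \left(6 + 2 \cdot 1323^{2} + 1660 \cdot 1323\right)) = - (-4959324 - \left(6 + 2 \cdot 1750329 + 2196180\right)) = - (-4959324 - \left(6 + 3500658 + 2196180\right)) = - (-4959324 - 5696844) = \left(-1\right) \left(-10656168\right) = 10656168$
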